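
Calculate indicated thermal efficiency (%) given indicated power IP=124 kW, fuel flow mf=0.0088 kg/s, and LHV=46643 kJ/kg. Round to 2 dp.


eta_ith = (IP / (mf * LHV)) * 100
Denominator = 0.0088 * 46643 = 410.4584 kW
eta_ith = (124 / 410.4584) * 100 = 30.21%


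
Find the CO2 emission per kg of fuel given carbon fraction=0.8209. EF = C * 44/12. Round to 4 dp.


EF = C_frac * (M_CO2 / M_C)
EF = 0.8209 * (44/12)
EF = 0.8209 * 3.666667 = 3.0100 kg_CO2/kg_fuel


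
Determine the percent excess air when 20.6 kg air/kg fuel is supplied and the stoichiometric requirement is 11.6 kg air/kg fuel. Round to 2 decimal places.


Excess air = actual - stoichiometric = 20.6 - 11.6 = 9.00 kg/kg fuel
Excess air % = (excess / stoich) * 100 = (9.00 / 11.6) * 100 = 77.59%


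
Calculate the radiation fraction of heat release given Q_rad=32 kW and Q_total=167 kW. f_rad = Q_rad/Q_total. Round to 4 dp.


f_rad = Q_rad / Q_total
f_rad = 32 / 167 = 0.1916


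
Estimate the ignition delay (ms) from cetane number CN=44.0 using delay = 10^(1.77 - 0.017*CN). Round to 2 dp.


delay = 10^(1.77 - 0.017*CN)
Exponent = 1.77 - 0.017*44.0 = 1.0220
delay = 10^1.0220 = 10.52 ms


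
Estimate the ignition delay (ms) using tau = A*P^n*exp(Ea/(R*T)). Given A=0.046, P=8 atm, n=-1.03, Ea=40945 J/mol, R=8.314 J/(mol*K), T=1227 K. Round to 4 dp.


tau = A * P^n * exp(Ea/(R*T))
P^n = 8^(-1.03) = 0.11744034
Ea/(R*T) = 40945/(8.314*1227) = 4.013713
exp(Ea/(R*T)) = 55.352000
tau = 0.046 * 0.11744034 * 55.352000 = 0.2990 ms


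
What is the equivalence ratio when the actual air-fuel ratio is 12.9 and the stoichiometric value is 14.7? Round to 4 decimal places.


phi = AFR_stoich / AFR_actual
phi = 14.7 / 12.9 = 1.1395


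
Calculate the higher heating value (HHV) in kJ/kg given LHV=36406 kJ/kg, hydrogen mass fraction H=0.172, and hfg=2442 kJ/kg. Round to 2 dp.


HHV = LHV + hfg * 9 * H
Water addition = 2442 * 9 * 0.172 = 3780.216 kJ/kg
HHV = 36406 + 3780.216 = 40186.22 kJ/kg


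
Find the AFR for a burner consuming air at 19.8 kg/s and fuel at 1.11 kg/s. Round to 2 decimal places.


AFR = m_air / m_fuel
AFR = 19.8 / 1.11 = 17.84


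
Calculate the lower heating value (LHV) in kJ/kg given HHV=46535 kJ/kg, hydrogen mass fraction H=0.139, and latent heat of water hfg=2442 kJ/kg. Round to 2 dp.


LHV = HHV - hfg * 9 * H
Water correction = 2442 * 9 * 0.139 = 3054.942 kJ/kg
LHV = 46535 - 3054.942 = 43480.06 kJ/kg


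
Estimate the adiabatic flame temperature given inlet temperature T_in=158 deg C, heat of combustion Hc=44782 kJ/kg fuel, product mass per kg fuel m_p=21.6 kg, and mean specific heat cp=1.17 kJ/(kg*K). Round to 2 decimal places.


T_ad = T_in + Hc / (m_p * cp)
Denominator = 21.6 * 1.17 = 25.2720
Temperature rise = 44782 / 25.2720 = 1772.00 K
T_ad = 158 + 1772.00 = 1930.00 deg C


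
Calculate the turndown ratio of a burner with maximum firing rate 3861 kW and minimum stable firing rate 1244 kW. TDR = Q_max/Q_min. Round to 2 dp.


TDR = Q_max / Q_min
TDR = 3861 / 1244 = 3.10


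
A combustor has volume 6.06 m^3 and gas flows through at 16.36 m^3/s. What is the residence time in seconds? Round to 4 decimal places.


tau = V / Q_flow
tau = 6.06 / 16.36 = 0.3704 s


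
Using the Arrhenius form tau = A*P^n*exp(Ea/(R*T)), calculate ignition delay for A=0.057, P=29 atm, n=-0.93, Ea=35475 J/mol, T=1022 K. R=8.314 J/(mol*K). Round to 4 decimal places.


tau = A * P^n * exp(Ea/(R*T))
P^n = 29^(-0.93) = 0.04364855
Ea/(R*T) = 35475/(8.314*1022) = 4.175048
exp(Ea/(R*T)) = 65.042971
tau = 0.057 * 0.04364855 * 65.042971 = 0.1618 ms


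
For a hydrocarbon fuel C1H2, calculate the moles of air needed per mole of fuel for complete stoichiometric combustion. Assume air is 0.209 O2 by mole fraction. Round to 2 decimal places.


Balanced combustion: C1H2 + 1.5 O2 -> 1 CO2 + 1 H2O
O2 needed = C + H/4 = 1 + 2/4 = 1.50 moles
Air moles = O2 / 0.209 = 1.50 / 0.209 = 7.18 moles air


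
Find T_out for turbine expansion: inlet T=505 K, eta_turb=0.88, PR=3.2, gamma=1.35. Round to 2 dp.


T_out = T_in * (1 - eta * (1 - PR^(-(gamma-1)/gamma)))
Exponent = -(1.35-1)/1.35 = -0.25925926
PR^exp = 3.2^(-0.25925926) = 0.73966521
Factor = 1 - 0.88*(1 - 0.73966521) = 0.77090538
T_out = 505 * 0.77090538 = 389.31 K


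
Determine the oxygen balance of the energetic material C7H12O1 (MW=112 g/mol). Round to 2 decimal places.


OB = -1600 * (2C + H/2 - O) / MW
Inner = 2*7 + 12/2 - 1 = 19.00
OB = -1600 * 19.00 / 112 = -271.43%


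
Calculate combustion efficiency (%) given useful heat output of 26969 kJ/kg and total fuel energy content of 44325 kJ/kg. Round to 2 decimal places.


Efficiency = (Q_useful / Q_fuel) * 100
Efficiency = (26969 / 44325) * 100
Efficiency = 0.6084 * 100 = 60.84%


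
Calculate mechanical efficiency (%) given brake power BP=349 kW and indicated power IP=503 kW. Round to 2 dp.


eta_mech = (BP / IP) * 100
Ratio = 349 / 503 = 0.6938
eta_mech = 0.6938 * 100 = 69.38%


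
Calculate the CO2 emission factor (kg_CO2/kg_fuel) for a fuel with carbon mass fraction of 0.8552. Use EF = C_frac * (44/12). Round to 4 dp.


EF = C_frac * (M_CO2 / M_C)
EF = 0.8552 * (44/12)
EF = 0.8552 * 3.666667 = 3.1357 kg_CO2/kg_fuel


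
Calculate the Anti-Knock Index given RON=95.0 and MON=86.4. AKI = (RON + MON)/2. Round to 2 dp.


AKI = (RON + MON) / 2
AKI = (95.0 + 86.4) / 2
AKI = 181.4 / 2 = 90.70


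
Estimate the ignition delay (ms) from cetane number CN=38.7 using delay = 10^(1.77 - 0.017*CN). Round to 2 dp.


delay = 10^(1.77 - 0.017*CN)
Exponent = 1.77 - 0.017*38.7 = 1.1121
delay = 10^1.1121 = 12.94 ms


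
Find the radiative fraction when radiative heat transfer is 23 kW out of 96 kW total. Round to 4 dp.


f_rad = Q_rad / Q_total
f_rad = 23 / 96 = 0.2396


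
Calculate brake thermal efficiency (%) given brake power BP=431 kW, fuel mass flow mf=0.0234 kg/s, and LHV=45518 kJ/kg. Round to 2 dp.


eta_BTE = (BP / (mf * LHV)) * 100
Denominator = 0.0234 * 45518 = 1065.1212 kW
eta_BTE = (431 / 1065.1212) * 100 = 40.46%


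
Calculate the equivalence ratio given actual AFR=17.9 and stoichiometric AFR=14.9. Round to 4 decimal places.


phi = AFR_stoich / AFR_actual
phi = 14.9 / 17.9 = 0.8324


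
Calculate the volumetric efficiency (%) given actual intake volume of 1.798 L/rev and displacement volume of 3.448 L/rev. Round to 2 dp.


eta_v = (V_actual / V_disp) * 100
Ratio = 1.798 / 3.448 = 0.5215
eta_v = 0.5215 * 100 = 52.15%


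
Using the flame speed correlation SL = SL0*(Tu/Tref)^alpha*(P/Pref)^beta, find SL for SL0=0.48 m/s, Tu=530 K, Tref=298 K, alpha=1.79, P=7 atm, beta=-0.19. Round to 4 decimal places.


SL = SL0 * (Tu/Tref)^alpha * (P/Pref)^beta
T ratio = 530/298 = 1.77852349
(T ratio)^alpha = 1.77852349^1.79 = 2.802894
(P/Pref)^beta = 7^(-0.19) = 0.690926
SL = 0.48 * 2.802894 * 0.690926 = 0.9296 m/s


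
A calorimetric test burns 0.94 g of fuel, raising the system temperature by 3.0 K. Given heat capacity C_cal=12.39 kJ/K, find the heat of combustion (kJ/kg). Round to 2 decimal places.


Hc = C_cal * delta_T / m_fuel
Q_released = 12.39 * 3.0 = 37.1700 kJ
m_fuel = 0.94 g = 0.94/1000 kg = 0.000940 kg
Hc = 37.1700 / 0.000940 = 39542.55 kJ/kg


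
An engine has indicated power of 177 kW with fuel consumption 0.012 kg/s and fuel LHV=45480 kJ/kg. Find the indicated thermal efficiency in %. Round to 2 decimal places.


eta_ith = (IP / (mf * LHV)) * 100
Denominator = 0.012 * 45480 = 545.7600 kW
eta_ith = (177 / 545.7600) * 100 = 32.43%


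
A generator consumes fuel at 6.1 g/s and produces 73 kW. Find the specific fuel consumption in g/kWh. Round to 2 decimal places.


SFC = (mf / BP) * 3600
Rate = 6.1 / 73 = 0.083562 g/(s*kW)
SFC = 0.083562 * 3600 = 300.82 g/kWh


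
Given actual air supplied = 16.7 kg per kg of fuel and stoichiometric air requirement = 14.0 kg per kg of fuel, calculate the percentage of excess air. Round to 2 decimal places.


Excess air = actual - stoichiometric = 16.7 - 14.0 = 2.70 kg/kg fuel
Excess air % = (excess / stoich) * 100 = (2.70 / 14.0) * 100 = 19.29%


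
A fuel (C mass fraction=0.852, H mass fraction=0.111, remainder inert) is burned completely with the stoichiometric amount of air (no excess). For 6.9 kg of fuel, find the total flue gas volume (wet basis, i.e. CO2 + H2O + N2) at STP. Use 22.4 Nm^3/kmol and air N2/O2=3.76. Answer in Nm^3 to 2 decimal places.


Per kg fuel: CO2 = (C/12 kmol)*22.4 = (0.852/12)*22.4 = 1.59040 Nm^3
Per kg fuel: H2O = (H/2 kmol)*22.4 = (0.111/2)*22.4 = 1.24320 Nm^3
O2 needed per kg fuel = C/12 + H/4 = 0.852/12 + 0.111/4 = 0.09875000 kmol
Per kg fuel: N2 = O2*3.76*22.4 = 0.09875000*3.76*22.4 = 8.31712 Nm^3
Total per kg = 1.59040 + 1.24320 + 8.31712 = 11.15072 Nm^3
Total = 11.15072 * 6.9 = 76.94 Nm^3


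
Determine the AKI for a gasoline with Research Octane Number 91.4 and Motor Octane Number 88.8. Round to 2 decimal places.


AKI = (RON + MON) / 2
AKI = (91.4 + 88.8) / 2
AKI = 180.2 / 2 = 90.10


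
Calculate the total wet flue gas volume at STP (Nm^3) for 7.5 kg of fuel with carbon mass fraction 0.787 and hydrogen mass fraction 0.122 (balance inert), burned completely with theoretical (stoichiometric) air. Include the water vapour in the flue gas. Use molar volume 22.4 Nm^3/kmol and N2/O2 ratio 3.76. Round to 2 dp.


Per kg fuel: CO2 = (C/12 kmol)*22.4 = (0.787/12)*22.4 = 1.46907 Nm^3
Per kg fuel: H2O = (H/2 kmol)*22.4 = (0.122/2)*22.4 = 1.36640 Nm^3
O2 needed per kg fuel = C/12 + H/4 = 0.787/12 + 0.122/4 = 0.09608333 kmol
Per kg fuel: N2 = O2*3.76*22.4 = 0.09608333*3.76*22.4 = 8.09252 Nm^3
Total per kg = 1.46907 + 1.36640 + 8.09252 = 10.92799 Nm^3
Total = 10.92799 * 7.5 = 81.96 Nm^3


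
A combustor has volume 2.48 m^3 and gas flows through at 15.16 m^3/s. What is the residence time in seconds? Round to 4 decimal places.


tau = V / Q_flow
tau = 2.48 / 15.16 = 0.1636 s


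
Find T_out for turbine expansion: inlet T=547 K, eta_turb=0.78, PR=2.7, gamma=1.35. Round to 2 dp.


T_out = T_in * (1 - eta * (1 - PR^(-(gamma-1)/gamma)))
Exponent = -(1.35-1)/1.35 = -0.25925926
PR^exp = 2.7^(-0.25925926) = 0.77297411
Factor = 1 - 0.78*(1 - 0.77297411) = 0.82291981
T_out = 547 * 0.82291981 = 450.14 K


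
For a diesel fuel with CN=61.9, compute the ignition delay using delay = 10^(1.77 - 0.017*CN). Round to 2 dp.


delay = 10^(1.77 - 0.017*CN)
Exponent = 1.77 - 0.017*61.9 = 0.7177
delay = 10^0.7177 = 5.22 ms


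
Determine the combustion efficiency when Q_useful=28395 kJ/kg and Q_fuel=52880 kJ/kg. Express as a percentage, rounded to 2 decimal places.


Efficiency = (Q_useful / Q_fuel) * 100
Efficiency = (28395 / 52880) * 100
Efficiency = 0.5370 * 100 = 53.70%


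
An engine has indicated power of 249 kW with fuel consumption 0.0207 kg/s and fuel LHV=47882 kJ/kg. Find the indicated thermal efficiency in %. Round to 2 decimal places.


eta_ith = (IP / (mf * LHV)) * 100
Denominator = 0.0207 * 47882 = 991.1574 kW
eta_ith = (249 / 991.1574) * 100 = 25.12%


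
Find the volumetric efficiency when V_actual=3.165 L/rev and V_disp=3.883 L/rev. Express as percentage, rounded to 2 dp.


eta_v = (V_actual / V_disp) * 100
Ratio = 3.165 / 3.883 = 0.8151
eta_v = 0.8151 * 100 = 81.51%


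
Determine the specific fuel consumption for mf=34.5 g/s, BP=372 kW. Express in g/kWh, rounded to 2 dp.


SFC = (mf / BP) * 3600
Rate = 34.5 / 372 = 0.092742 g/(s*kW)
SFC = 0.092742 * 3600 = 333.87 g/kWh


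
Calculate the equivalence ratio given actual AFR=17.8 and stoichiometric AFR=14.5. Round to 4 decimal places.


phi = AFR_stoich / AFR_actual
phi = 14.5 / 17.8 = 0.8146


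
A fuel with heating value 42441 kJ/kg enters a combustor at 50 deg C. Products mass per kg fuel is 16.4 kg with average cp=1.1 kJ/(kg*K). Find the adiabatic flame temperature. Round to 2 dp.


T_ad = T_in + Hc / (m_p * cp)
Denominator = 16.4 * 1.1 = 18.0400
Temperature rise = 42441 / 18.0400 = 2352.61 K
T_ad = 50 + 2352.61 = 2402.61 deg C


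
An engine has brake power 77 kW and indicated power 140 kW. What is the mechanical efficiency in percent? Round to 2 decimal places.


eta_mech = (BP / IP) * 100
Ratio = 77 / 140 = 0.5500
eta_mech = 0.5500 * 100 = 55.00%


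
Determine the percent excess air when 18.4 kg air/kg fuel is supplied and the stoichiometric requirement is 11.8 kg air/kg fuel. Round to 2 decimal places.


Excess air = actual - stoichiometric = 18.4 - 11.8 = 6.60 kg/kg fuel
Excess air % = (excess / stoich) * 100 = (6.60 / 11.8) * 100 = 55.93%


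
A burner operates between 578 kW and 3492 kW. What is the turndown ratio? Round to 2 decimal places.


TDR = Q_max / Q_min
TDR = 3492 / 578 = 6.04


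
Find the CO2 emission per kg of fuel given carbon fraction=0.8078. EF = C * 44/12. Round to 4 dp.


EF = C_frac * (M_CO2 / M_C)
EF = 0.8078 * (44/12)
EF = 0.8078 * 3.666667 = 2.9619 kg_CO2/kg_fuel


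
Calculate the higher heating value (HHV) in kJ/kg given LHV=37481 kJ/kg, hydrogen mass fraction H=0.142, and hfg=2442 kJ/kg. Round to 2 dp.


HHV = LHV + hfg * 9 * H
Water addition = 2442 * 9 * 0.142 = 3120.876 kJ/kg
HHV = 37481 + 3120.876 = 40601.88 kJ/kg


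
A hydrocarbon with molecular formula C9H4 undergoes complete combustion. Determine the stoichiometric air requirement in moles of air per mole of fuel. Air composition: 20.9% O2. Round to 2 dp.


Balanced combustion: C9H4 + 10 O2 -> 9 CO2 + 2 H2O
O2 needed = C + H/4 = 9 + 4/4 = 10.00 moles
Air moles = O2 / 0.209 = 10.00 / 0.209 = 47.85 moles air


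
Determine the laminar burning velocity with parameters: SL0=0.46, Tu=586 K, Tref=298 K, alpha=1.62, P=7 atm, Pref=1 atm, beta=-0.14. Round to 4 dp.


SL = SL0 * (Tu/Tref)^alpha * (P/Pref)^beta
T ratio = 586/298 = 1.96644295
(T ratio)^alpha = 1.96644295^1.62 = 2.990638
(P/Pref)^beta = 7^(-0.14) = 0.761529
SL = 0.46 * 2.990638 * 0.761529 = 1.0476 m/s


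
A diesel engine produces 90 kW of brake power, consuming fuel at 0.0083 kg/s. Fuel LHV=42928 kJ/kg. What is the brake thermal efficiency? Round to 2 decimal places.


eta_BTE = (BP / (mf * LHV)) * 100
Denominator = 0.0083 * 42928 = 356.3024 kW
eta_BTE = (90 / 356.3024) * 100 = 25.26%


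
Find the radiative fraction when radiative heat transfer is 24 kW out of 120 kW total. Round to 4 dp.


f_rad = Q_rad / Q_total
f_rad = 24 / 120 = 0.2000


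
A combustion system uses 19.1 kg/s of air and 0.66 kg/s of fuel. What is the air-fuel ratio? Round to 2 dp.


AFR = m_air / m_fuel
AFR = 19.1 / 0.66 = 28.94


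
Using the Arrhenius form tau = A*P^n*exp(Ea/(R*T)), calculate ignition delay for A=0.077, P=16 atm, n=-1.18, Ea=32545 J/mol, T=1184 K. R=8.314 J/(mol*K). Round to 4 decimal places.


tau = A * P^n * exp(Ea/(R*T))
P^n = 16^(-1.18) = 0.03794359
Ea/(R*T) = 32545/(8.314*1184) = 3.306150
exp(Ea/(R*T)) = 27.279895
tau = 0.077 * 0.03794359 * 27.279895 = 0.0797 ms


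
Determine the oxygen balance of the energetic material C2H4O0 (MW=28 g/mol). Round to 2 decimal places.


OB = -1600 * (2C + H/2 - O) / MW
Inner = 2*2 + 4/2 - 0 = 6.00
OB = -1600 * 6.00 / 28 = -342.86%


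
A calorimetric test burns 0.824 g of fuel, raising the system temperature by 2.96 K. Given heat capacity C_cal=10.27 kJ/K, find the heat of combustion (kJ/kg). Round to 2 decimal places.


Hc = C_cal * delta_T / m_fuel
Q_released = 10.27 * 2.96 = 30.3992 kJ
m_fuel = 0.824 g = 0.824/1000 kg = 0.000824 kg
Hc = 30.3992 / 0.000824 = 36892.23 kJ/kg


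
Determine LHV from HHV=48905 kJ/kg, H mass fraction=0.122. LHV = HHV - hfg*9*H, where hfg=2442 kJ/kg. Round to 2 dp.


LHV = HHV - hfg * 9 * H
Water correction = 2442 * 9 * 0.122 = 2681.316 kJ/kg
LHV = 48905 - 2681.316 = 46223.68 kJ/kg


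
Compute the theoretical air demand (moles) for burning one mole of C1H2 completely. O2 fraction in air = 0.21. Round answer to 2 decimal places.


Balanced combustion: C1H2 + 1.5 O2 -> 1 CO2 + 1 H2O
O2 needed = C + H/4 = 1 + 2/4 = 1.50 moles
Air moles = O2 / 0.21 = 1.50 / 0.21 = 7.14 moles air


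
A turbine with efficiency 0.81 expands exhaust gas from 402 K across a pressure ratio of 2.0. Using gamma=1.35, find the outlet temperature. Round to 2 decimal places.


T_out = T_in * (1 - eta * (1 - PR^(-(gamma-1)/gamma)))
Exponent = -(1.35-1)/1.35 = -0.25925926
PR^exp = 2.0^(-0.25925926) = 0.83551680
Factor = 1 - 0.81*(1 - 0.83551680) = 0.86676861
T_out = 402 * 0.86676861 = 348.44 K


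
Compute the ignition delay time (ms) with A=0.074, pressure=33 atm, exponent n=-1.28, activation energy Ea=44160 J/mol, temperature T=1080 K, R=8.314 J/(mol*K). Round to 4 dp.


tau = A * P^n * exp(Ea/(R*T))
P^n = 33^(-1.28) = 0.01138419
Ea/(R*T) = 44160/(8.314*1080) = 4.918077
exp(Ea/(R*T)) = 136.739356
tau = 0.074 * 0.01138419 * 136.739356 = 0.1152 ms


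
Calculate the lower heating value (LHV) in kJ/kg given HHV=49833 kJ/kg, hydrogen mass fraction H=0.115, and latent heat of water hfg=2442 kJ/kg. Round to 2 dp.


LHV = HHV - hfg * 9 * H
Water correction = 2442 * 9 * 0.115 = 2527.470 kJ/kg
LHV = 49833 - 2527.470 = 47305.53 kJ/kg


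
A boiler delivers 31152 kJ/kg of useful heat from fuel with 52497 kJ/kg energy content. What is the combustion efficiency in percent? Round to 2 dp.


Efficiency = (Q_useful / Q_fuel) * 100
Efficiency = (31152 / 52497) * 100
Efficiency = 0.5934 * 100 = 59.34%


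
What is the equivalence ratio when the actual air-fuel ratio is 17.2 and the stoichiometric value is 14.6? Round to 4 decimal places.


phi = AFR_stoich / AFR_actual
phi = 14.6 / 17.2 = 0.8488


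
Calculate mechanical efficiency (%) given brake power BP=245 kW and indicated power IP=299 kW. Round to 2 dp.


eta_mech = (BP / IP) * 100
Ratio = 245 / 299 = 0.8194
eta_mech = 0.8194 * 100 = 81.94%


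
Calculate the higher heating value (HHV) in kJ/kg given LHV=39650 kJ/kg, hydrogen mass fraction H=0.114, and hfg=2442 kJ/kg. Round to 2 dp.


HHV = LHV + hfg * 9 * H
Water addition = 2442 * 9 * 0.114 = 2505.492 kJ/kg
HHV = 39650 + 2505.492 = 42155.49 kJ/kg


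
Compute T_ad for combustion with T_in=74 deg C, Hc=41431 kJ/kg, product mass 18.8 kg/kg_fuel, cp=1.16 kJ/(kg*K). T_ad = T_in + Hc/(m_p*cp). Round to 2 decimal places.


T_ad = T_in + Hc / (m_p * cp)
Denominator = 18.8 * 1.16 = 21.8080
Temperature rise = 41431 / 21.8080 = 1899.81 K
T_ad = 74 + 1899.81 = 1973.81 deg C


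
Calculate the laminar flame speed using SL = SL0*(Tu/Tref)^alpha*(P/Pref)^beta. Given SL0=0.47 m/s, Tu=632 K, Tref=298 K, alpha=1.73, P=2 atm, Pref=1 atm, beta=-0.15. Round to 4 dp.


SL = SL0 * (Tu/Tref)^alpha * (P/Pref)^beta
T ratio = 632/298 = 2.12080537
(T ratio)^alpha = 2.12080537^1.73 = 3.671524
(P/Pref)^beta = 2^(-0.15) = 0.901250
SL = 0.47 * 3.671524 * 0.901250 = 1.5552 m/s


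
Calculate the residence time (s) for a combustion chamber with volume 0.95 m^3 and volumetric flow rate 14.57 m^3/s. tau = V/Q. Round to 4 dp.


tau = V / Q_flow
tau = 0.95 / 14.57 = 0.0652 s


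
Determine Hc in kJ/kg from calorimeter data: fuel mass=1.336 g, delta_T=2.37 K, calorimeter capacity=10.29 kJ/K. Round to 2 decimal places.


Hc = C_cal * delta_T / m_fuel
Q_released = 10.29 * 2.37 = 24.3873 kJ
m_fuel = 1.336 g = 1.336/1000 kg = 0.001336 kg
Hc = 24.3873 / 0.001336 = 18253.97 kJ/kg


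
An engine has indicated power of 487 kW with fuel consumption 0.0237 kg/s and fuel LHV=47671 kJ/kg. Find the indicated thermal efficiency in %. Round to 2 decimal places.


eta_ith = (IP / (mf * LHV)) * 100
Denominator = 0.0237 * 47671 = 1129.8027 kW
eta_ith = (487 / 1129.8027) * 100 = 43.10%


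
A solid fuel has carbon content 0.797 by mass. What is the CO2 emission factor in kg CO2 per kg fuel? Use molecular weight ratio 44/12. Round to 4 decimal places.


EF = C_frac * (M_CO2 / M_C)
EF = 0.797 * (44/12)
EF = 0.797 * 3.666667 = 2.9223 kg_CO2/kg_fuel


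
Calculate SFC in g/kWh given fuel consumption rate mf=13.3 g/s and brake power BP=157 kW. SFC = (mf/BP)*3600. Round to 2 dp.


SFC = (mf / BP) * 3600
Rate = 13.3 / 157 = 0.084713 g/(s*kW)
SFC = 0.084713 * 3600 = 304.97 g/kWh


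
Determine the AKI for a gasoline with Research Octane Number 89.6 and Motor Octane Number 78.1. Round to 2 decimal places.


AKI = (RON + MON) / 2
AKI = (89.6 + 78.1) / 2
AKI = 167.7 / 2 = 83.85


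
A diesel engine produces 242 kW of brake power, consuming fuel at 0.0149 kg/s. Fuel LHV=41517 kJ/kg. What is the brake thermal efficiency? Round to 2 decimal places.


eta_BTE = (BP / (mf * LHV)) * 100
Denominator = 0.0149 * 41517 = 618.6033 kW
eta_BTE = (242 / 618.6033) * 100 = 39.12%


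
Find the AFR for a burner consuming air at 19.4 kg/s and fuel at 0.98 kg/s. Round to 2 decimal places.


AFR = m_air / m_fuel
AFR = 19.4 / 0.98 = 19.80


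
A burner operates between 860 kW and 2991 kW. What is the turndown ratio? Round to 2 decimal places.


TDR = Q_max / Q_min
TDR = 2991 / 860 = 3.48


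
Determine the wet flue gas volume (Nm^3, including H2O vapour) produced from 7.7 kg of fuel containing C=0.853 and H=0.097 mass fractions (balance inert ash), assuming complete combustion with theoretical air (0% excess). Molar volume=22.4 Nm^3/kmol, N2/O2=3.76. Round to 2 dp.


Per kg fuel: CO2 = (C/12 kmol)*22.4 = (0.853/12)*22.4 = 1.59227 Nm^3
Per kg fuel: H2O = (H/2 kmol)*22.4 = (0.097/2)*22.4 = 1.08640 Nm^3
O2 needed per kg fuel = C/12 + H/4 = 0.853/12 + 0.097/4 = 0.09533333 kmol
Per kg fuel: N2 = O2*3.76*22.4 = 0.09533333*3.76*22.4 = 8.02935 Nm^3
Total per kg = 1.59227 + 1.08640 + 8.02935 = 10.70802 Nm^3
Total = 10.70802 * 7.7 = 82.45 Nm^3


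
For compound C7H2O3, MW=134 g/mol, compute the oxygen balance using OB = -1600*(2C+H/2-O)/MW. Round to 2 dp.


OB = -1600 * (2C + H/2 - O) / MW
Inner = 2*7 + 2/2 - 3 = 12.00
OB = -1600 * 12.00 / 134 = -143.28%


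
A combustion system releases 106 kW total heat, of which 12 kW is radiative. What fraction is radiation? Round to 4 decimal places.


f_rad = Q_rad / Q_total
f_rad = 12 / 106 = 0.1132


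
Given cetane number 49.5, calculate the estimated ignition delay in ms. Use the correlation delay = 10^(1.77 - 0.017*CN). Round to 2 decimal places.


delay = 10^(1.77 - 0.017*CN)
Exponent = 1.77 - 0.017*49.5 = 0.9285
delay = 10^0.9285 = 8.48 ms


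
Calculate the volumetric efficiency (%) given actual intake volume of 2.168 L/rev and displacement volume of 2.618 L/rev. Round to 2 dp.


eta_v = (V_actual / V_disp) * 100
Ratio = 2.168 / 2.618 = 0.8281
eta_v = 0.8281 * 100 = 82.81%


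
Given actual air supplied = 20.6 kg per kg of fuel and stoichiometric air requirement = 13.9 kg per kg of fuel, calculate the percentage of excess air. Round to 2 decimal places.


Excess air = actual - stoichiometric = 20.6 - 13.9 = 6.70 kg/kg fuel
Excess air % = (excess / stoich) * 100 = (6.70 / 13.9) * 100 = 48.20%


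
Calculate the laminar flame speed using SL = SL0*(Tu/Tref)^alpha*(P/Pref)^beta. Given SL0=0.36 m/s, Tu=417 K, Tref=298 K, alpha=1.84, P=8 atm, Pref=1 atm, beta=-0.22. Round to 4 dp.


SL = SL0 * (Tu/Tref)^alpha * (P/Pref)^beta
T ratio = 417/298 = 1.39932886
(T ratio)^alpha = 1.39932886^1.84 = 1.855634
(P/Pref)^beta = 8^(-0.22) = 0.632878
SL = 0.36 * 1.855634 * 0.632878 = 0.4228 m/s


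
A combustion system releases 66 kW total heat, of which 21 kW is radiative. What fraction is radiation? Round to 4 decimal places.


f_rad = Q_rad / Q_total
f_rad = 21 / 66 = 0.3182


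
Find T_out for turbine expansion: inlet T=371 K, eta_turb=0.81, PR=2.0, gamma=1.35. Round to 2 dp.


T_out = T_in * (1 - eta * (1 - PR^(-(gamma-1)/gamma)))
Exponent = -(1.35-1)/1.35 = -0.25925926
PR^exp = 2.0^(-0.25925926) = 0.83551680
Factor = 1 - 0.81*(1 - 0.83551680) = 0.86676861
T_out = 371 * 0.86676861 = 321.57 K


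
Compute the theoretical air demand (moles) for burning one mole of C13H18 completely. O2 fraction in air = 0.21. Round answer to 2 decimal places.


Balanced combustion: C13H18 + 17.5 O2 -> 13 CO2 + 9 H2O
O2 needed = C + H/4 = 13 + 18/4 = 17.50 moles
Air moles = O2 / 0.21 = 17.50 / 0.21 = 83.33 moles air


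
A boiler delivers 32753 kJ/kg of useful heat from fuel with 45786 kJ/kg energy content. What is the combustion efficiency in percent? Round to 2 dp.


Efficiency = (Q_useful / Q_fuel) * 100
Efficiency = (32753 / 45786) * 100
Efficiency = 0.7153 * 100 = 71.53%


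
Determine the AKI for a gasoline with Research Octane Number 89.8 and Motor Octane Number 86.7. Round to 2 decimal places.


AKI = (RON + MON) / 2
AKI = (89.8 + 86.7) / 2
AKI = 176.5 / 2 = 88.25


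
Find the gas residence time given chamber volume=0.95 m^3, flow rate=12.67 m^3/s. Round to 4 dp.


tau = V / Q_flow
tau = 0.95 / 12.67 = 0.0750 s


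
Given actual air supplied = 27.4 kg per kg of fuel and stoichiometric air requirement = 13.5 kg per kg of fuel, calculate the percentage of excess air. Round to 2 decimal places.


Excess air = actual - stoichiometric = 27.4 - 13.5 = 13.90 kg/kg fuel
Excess air % = (excess / stoich) * 100 = (13.90 / 13.5) * 100 = 102.96%


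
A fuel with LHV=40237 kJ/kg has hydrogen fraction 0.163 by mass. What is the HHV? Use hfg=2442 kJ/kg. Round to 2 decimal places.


HHV = LHV + hfg * 9 * H
Water addition = 2442 * 9 * 0.163 = 3582.414 kJ/kg
HHV = 40237 + 3582.414 = 43819.41 kJ/kg


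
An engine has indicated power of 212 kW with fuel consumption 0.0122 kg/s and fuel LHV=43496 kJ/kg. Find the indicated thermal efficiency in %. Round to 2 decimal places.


eta_ith = (IP / (mf * LHV)) * 100
Denominator = 0.0122 * 43496 = 530.6512 kW
eta_ith = (212 / 530.6512) * 100 = 39.95%


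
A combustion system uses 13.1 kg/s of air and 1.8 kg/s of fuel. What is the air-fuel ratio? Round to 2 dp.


AFR = m_air / m_fuel
AFR = 13.1 / 1.8 = 7.28


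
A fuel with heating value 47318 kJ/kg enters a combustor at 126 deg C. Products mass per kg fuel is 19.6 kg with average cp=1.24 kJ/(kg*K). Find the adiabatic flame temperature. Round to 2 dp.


T_ad = T_in + Hc / (m_p * cp)
Denominator = 19.6 * 1.24 = 24.3040
Temperature rise = 47318 / 24.3040 = 1946.92 K
T_ad = 126 + 1946.92 = 2072.92 deg C


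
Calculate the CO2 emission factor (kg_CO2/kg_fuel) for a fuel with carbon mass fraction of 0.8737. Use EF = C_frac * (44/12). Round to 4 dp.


EF = C_frac * (M_CO2 / M_C)
EF = 0.8737 * (44/12)
EF = 0.8737 * 3.666667 = 3.2036 kg_CO2/kg_fuel


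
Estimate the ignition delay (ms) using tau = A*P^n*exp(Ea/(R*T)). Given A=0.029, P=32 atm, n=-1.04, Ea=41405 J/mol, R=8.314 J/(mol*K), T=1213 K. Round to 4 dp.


tau = A * P^n * exp(Ea/(R*T))
P^n = 32^(-1.04) = 0.02720471
Ea/(R*T) = 41405/(8.314*1213) = 4.105650
exp(Ea/(R*T)) = 60.682201
tau = 0.029 * 0.02720471 * 60.682201 = 0.0479 ms


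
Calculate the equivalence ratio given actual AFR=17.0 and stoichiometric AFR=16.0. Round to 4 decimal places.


phi = AFR_stoich / AFR_actual
phi = 16.0 / 17.0 = 0.9412


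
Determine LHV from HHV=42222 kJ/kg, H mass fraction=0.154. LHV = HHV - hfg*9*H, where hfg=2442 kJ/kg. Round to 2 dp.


LHV = HHV - hfg * 9 * H
Water correction = 2442 * 9 * 0.154 = 3384.612 kJ/kg
LHV = 42222 - 3384.612 = 38837.39 kJ/kg


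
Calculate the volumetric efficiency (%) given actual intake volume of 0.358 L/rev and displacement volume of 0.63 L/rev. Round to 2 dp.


eta_v = (V_actual / V_disp) * 100
Ratio = 0.358 / 0.63 = 0.5683
eta_v = 0.5683 * 100 = 56.83%


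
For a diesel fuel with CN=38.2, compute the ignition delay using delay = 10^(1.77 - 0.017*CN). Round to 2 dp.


delay = 10^(1.77 - 0.017*CN)
Exponent = 1.77 - 0.017*38.2 = 1.1206
delay = 10^1.1206 = 13.20 ms


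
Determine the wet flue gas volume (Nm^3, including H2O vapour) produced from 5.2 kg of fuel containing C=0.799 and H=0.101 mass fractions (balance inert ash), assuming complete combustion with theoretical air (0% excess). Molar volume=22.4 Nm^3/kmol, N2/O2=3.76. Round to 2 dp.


Per kg fuel: CO2 = (C/12 kmol)*22.4 = (0.799/12)*22.4 = 1.49147 Nm^3
Per kg fuel: H2O = (H/2 kmol)*22.4 = (0.101/2)*22.4 = 1.13120 Nm^3
O2 needed per kg fuel = C/12 + H/4 = 0.799/12 + 0.101/4 = 0.09183333 kmol
Per kg fuel: N2 = O2*3.76*22.4 = 0.09183333*3.76*22.4 = 7.73457 Nm^3
Total per kg = 1.49147 + 1.13120 + 7.73457 = 10.35724 Nm^3
Total = 10.35724 * 5.2 = 53.86 Nm^3


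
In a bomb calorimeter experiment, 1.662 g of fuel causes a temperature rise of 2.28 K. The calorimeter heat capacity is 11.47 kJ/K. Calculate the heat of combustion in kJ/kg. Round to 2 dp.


Hc = C_cal * delta_T / m_fuel
Q_released = 11.47 * 2.28 = 26.1516 kJ
m_fuel = 1.662 g = 1.662/1000 kg = 0.001662 kg
Hc = 26.1516 / 0.001662 = 15735.02 kJ/kg


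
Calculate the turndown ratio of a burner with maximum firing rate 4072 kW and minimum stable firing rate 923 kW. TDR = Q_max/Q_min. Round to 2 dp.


TDR = Q_max / Q_min
TDR = 4072 / 923 = 4.41


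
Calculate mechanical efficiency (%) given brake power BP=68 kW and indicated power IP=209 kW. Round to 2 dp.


eta_mech = (BP / IP) * 100
Ratio = 68 / 209 = 0.3254
eta_mech = 0.3254 * 100 = 32.54%


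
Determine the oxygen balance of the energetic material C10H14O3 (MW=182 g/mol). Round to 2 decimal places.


OB = -1600 * (2C + H/2 - O) / MW
Inner = 2*10 + 14/2 - 3 = 24.00
OB = -1600 * 24.00 / 182 = -210.99%


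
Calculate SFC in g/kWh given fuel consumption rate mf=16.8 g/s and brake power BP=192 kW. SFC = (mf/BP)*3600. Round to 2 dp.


SFC = (mf / BP) * 3600
Rate = 16.8 / 192 = 0.087500 g/(s*kW)
SFC = 0.087500 * 3600 = 315.00 g/kWh


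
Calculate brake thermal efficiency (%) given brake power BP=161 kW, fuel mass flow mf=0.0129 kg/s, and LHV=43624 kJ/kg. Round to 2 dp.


eta_BTE = (BP / (mf * LHV)) * 100
Denominator = 0.0129 * 43624 = 562.7496 kW
eta_BTE = (161 / 562.7496) * 100 = 28.61%


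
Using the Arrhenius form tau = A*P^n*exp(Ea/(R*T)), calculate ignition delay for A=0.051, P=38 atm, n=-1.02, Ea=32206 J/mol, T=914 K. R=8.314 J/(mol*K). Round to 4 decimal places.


tau = A * P^n * exp(Ea/(R*T))
P^n = 38^(-1.02) = 0.02446925
Ea/(R*T) = 32206/(8.314*914) = 4.238191
exp(Ea/(R*T)) = 69.282439
tau = 0.051 * 0.02446925 * 69.282439 = 0.0865 ms


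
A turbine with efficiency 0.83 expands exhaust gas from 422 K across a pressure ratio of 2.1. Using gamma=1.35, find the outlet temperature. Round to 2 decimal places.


T_out = T_in * (1 - eta * (1 - PR^(-(gamma-1)/gamma)))
Exponent = -(1.35-1)/1.35 = -0.25925926
PR^exp = 2.1^(-0.25925926) = 0.82501466
Factor = 1 - 0.83*(1 - 0.82501466) = 0.85476217
T_out = 422 * 0.85476217 = 360.71 K


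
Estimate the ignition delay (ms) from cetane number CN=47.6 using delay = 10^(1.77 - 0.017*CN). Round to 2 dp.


delay = 10^(1.77 - 0.017*CN)
Exponent = 1.77 - 0.017*47.6 = 0.9608
delay = 10^0.9608 = 9.14 ms


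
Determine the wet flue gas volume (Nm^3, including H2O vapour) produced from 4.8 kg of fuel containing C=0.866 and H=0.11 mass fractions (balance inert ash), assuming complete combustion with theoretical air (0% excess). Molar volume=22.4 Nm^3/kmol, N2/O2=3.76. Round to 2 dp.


Per kg fuel: CO2 = (C/12 kmol)*22.4 = (0.866/12)*22.4 = 1.61653 Nm^3
Per kg fuel: H2O = (H/2 kmol)*22.4 = (0.11/2)*22.4 = 1.23200 Nm^3
O2 needed per kg fuel = C/12 + H/4 = 0.866/12 + 0.11/4 = 0.09966667 kmol
Per kg fuel: N2 = O2*3.76*22.4 = 0.09966667*3.76*22.4 = 8.39433 Nm^3
Total per kg = 1.61653 + 1.23200 + 8.39433 = 11.24286 Nm^3
Total = 11.24286 * 4.8 = 53.97 Nm^3


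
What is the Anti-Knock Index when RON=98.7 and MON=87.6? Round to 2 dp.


AKI = (RON + MON) / 2
AKI = (98.7 + 87.6) / 2
AKI = 186.3 / 2 = 93.15


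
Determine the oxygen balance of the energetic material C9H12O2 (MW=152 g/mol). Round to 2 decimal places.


OB = -1600 * (2C + H/2 - O) / MW
Inner = 2*9 + 12/2 - 2 = 22.00
OB = -1600 * 22.00 / 152 = -231.58%


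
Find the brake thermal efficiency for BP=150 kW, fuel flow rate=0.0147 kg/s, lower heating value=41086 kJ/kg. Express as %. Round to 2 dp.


eta_BTE = (BP / (mf * LHV)) * 100
Denominator = 0.0147 * 41086 = 603.9642 kW
eta_BTE = (150 / 603.9642) * 100 = 24.84%


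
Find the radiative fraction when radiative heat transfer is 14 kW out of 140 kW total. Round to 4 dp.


f_rad = Q_rad / Q_total
f_rad = 14 / 140 = 0.1000


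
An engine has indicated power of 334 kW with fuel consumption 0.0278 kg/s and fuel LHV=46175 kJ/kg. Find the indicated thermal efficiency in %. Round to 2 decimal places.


eta_ith = (IP / (mf * LHV)) * 100
Denominator = 0.0278 * 46175 = 1283.6650 kW
eta_ith = (334 / 1283.6650) * 100 = 26.02%


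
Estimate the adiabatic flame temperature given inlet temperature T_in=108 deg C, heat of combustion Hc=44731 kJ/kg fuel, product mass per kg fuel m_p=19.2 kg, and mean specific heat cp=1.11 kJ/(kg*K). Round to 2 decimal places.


T_ad = T_in + Hc / (m_p * cp)
Denominator = 19.2 * 1.11 = 21.3120
Temperature rise = 44731 / 21.3120 = 2098.86 K
T_ad = 108 + 2098.86 = 2206.86 deg C


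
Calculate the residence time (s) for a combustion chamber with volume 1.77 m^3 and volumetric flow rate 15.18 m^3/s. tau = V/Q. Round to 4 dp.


tau = V / Q_flow
tau = 1.77 / 15.18 = 0.1166 s


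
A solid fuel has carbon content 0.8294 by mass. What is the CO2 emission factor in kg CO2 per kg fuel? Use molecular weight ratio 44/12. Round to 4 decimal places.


EF = C_frac * (M_CO2 / M_C)
EF = 0.8294 * (44/12)
EF = 0.8294 * 3.666667 = 3.0411 kg_CO2/kg_fuel


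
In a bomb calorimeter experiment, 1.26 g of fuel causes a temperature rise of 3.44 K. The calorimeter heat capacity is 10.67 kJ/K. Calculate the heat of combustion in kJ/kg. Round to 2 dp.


Hc = C_cal * delta_T / m_fuel
Q_released = 10.67 * 3.44 = 36.7048 kJ
m_fuel = 1.26 g = 1.26/1000 kg = 0.001260 kg
Hc = 36.7048 / 0.001260 = 29130.79 kJ/kg


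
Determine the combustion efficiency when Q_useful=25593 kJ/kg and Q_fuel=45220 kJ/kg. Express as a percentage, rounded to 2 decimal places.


Efficiency = (Q_useful / Q_fuel) * 100
Efficiency = (25593 / 45220) * 100
Efficiency = 0.5660 * 100 = 56.60%


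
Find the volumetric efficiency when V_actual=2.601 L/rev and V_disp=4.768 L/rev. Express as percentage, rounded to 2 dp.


eta_v = (V_actual / V_disp) * 100
Ratio = 2.601 / 4.768 = 0.5455
eta_v = 0.5455 * 100 = 54.55%


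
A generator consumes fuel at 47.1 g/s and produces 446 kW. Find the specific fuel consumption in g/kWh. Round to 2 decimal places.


SFC = (mf / BP) * 3600
Rate = 47.1 / 446 = 0.105605 g/(s*kW)
SFC = 0.105605 * 3600 = 380.18 g/kWh


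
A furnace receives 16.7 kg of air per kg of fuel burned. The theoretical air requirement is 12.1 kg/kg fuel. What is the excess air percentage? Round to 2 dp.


Excess air = actual - stoichiometric = 16.7 - 12.1 = 4.60 kg/kg fuel
Excess air % = (excess / stoich) * 100 = (4.60 / 12.1) * 100 = 38.02%


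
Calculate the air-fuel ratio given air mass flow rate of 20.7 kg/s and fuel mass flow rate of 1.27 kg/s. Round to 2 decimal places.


AFR = m_air / m_fuel
AFR = 20.7 / 1.27 = 16.30


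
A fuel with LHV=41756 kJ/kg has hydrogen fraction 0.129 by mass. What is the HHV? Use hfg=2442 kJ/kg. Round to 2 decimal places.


HHV = LHV + hfg * 9 * H
Water addition = 2442 * 9 * 0.129 = 2835.162 kJ/kg
HHV = 41756 + 2835.162 = 44591.16 kJ/kg


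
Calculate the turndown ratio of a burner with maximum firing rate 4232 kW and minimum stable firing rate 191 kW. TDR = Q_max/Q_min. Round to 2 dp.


TDR = Q_max / Q_min
TDR = 4232 / 191 = 22.16


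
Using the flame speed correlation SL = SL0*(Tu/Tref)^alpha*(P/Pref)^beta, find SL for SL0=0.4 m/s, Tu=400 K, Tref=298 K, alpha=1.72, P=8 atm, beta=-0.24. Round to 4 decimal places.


SL = SL0 * (Tu/Tref)^alpha * (P/Pref)^beta
T ratio = 400/298 = 1.34228188
(T ratio)^alpha = 1.34228188^1.72 = 1.659171
(P/Pref)^beta = 8^(-0.24) = 0.607097
SL = 0.4 * 1.659171 * 0.607097 = 0.4029 m/s


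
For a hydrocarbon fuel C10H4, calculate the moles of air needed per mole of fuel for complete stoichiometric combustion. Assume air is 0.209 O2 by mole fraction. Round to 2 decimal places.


Balanced combustion: C10H4 + 11 O2 -> 10 CO2 + 2 H2O
O2 needed = C + H/4 = 10 + 4/4 = 11.00 moles
Air moles = O2 / 0.209 = 11.00 / 0.209 = 52.63 moles air


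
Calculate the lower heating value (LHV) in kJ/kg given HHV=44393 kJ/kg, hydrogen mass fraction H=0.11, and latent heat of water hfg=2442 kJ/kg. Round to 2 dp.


LHV = HHV - hfg * 9 * H
Water correction = 2442 * 9 * 0.11 = 2417.580 kJ/kg
LHV = 44393 - 2417.580 = 41975.42 kJ/kg


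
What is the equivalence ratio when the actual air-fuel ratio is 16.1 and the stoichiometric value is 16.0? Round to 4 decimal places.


phi = AFR_stoich / AFR_actual
phi = 16.0 / 16.1 = 0.9938


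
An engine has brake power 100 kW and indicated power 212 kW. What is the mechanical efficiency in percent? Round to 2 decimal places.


eta_mech = (BP / IP) * 100
Ratio = 100 / 212 = 0.4717
eta_mech = 0.4717 * 100 = 47.17%


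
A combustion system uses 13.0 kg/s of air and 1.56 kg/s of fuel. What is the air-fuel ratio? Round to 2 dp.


AFR = m_air / m_fuel
AFR = 13.0 / 1.56 = 8.33


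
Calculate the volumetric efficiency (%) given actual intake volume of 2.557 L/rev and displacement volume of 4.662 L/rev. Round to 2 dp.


eta_v = (V_actual / V_disp) * 100
Ratio = 2.557 / 4.662 = 0.5485
eta_v = 0.5485 * 100 = 54.85%


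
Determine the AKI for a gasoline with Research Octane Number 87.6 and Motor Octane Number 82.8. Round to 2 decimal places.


AKI = (RON + MON) / 2
AKI = (87.6 + 82.8) / 2
AKI = 170.4 / 2 = 85.20


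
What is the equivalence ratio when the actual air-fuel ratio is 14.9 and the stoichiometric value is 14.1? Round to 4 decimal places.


phi = AFR_stoich / AFR_actual
phi = 14.1 / 14.9 = 0.9463


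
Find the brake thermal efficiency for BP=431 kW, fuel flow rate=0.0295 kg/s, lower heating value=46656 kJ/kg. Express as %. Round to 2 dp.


eta_BTE = (BP / (mf * LHV)) * 100
Denominator = 0.0295 * 46656 = 1376.3520 kW
eta_BTE = (431 / 1376.3520) * 100 = 31.31%


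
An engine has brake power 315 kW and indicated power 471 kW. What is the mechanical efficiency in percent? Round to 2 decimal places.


eta_mech = (BP / IP) * 100
Ratio = 315 / 471 = 0.6688
eta_mech = 0.6688 * 100 = 66.88%


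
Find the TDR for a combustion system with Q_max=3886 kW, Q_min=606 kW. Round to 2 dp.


TDR = Q_max / Q_min
TDR = 3886 / 606 = 6.41


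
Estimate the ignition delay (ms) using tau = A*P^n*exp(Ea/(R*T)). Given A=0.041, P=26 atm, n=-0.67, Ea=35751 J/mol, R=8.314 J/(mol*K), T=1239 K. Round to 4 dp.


tau = A * P^n * exp(Ea/(R*T))
P^n = 26^(-0.67) = 0.11271140
Ea/(R*T) = 35751/(8.314*1239) = 3.470618
exp(Ea/(R*T)) = 32.156623
tau = 0.041 * 0.11271140 * 32.156623 = 0.1486 ms


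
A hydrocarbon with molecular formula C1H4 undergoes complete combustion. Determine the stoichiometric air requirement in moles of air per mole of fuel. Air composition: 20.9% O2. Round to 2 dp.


Balanced combustion: C1H4 + 2 O2 -> 1 CO2 + 2 H2O
O2 needed = C + H/4 = 1 + 4/4 = 2.00 moles
Air moles = O2 / 0.209 = 2.00 / 0.209 = 9.57 moles air


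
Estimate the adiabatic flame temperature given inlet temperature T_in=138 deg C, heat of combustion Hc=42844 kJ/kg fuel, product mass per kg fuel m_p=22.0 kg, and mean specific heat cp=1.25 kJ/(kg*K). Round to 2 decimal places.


T_ad = T_in + Hc / (m_p * cp)
Denominator = 22.0 * 1.25 = 27.5000
Temperature rise = 42844 / 27.5000 = 1557.96 K
T_ad = 138 + 1557.96 = 1695.96 deg C


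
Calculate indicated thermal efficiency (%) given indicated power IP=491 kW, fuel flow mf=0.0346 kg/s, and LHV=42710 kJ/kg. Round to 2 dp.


eta_ith = (IP / (mf * LHV)) * 100
Denominator = 0.0346 * 42710 = 1477.7660 kW
eta_ith = (491 / 1477.7660) * 100 = 33.23%


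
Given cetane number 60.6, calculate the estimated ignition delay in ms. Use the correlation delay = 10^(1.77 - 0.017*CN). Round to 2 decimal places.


delay = 10^(1.77 - 0.017*CN)
Exponent = 1.77 - 0.017*60.6 = 0.7398
delay = 10^0.7398 = 5.49 ms
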